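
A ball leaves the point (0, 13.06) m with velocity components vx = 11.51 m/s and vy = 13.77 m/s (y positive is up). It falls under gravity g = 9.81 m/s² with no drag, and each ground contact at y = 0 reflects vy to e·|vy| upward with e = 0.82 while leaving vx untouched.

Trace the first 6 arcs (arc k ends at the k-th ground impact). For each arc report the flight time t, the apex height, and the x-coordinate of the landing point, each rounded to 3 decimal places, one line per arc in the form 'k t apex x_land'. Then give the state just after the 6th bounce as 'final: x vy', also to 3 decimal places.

1 3.556 22.724 40.931
2 3.530 15.280 81.560
3 2.895 10.274 114.877
4 2.374 6.908 142.196
5 1.946 4.645 164.598
6 1.596 3.123 182.968
final: 182.968 6.419

Arc 1: start y=13.060, vy=13.770 → t=3.556, apex=22.724, x_land=40.931, impact vy=-21.115
  bounce: vy ← 0.82·21.115 = 17.314
Arc 2: start y=0.000, vy=17.314 → t=3.530, apex=15.280, x_land=81.560, impact vy=-17.314
  bounce: vy ← 0.82·17.314 = 14.198
Arc 3: start y=0.000, vy=14.198 → t=2.895, apex=10.274, x_land=114.877, impact vy=-14.198
  bounce: vy ← 0.82·14.198 = 11.642
Arc 4: start y=0.000, vy=11.642 → t=2.374, apex=6.908, x_land=142.196, impact vy=-11.642
  bounce: vy ← 0.82·11.642 = 9.547
Arc 5: start y=0.000, vy=9.547 → t=1.946, apex=4.645, x_land=164.598, impact vy=-9.547
  bounce: vy ← 0.82·9.547 = 7.828
Arc 6: start y=0.000, vy=7.828 → t=1.596, apex=3.123, x_land=182.968, impact vy=-7.828
  bounce: vy ← 0.82·7.828 = 6.419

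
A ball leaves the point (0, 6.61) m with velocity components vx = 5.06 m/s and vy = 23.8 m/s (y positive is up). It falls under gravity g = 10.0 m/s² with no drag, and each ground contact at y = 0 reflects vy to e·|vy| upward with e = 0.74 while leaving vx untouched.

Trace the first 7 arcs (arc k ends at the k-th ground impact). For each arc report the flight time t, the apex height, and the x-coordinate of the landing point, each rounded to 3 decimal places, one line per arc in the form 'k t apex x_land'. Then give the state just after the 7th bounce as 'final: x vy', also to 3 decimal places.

1 5.023 34.932 25.417
2 3.912 19.129 45.212
3 2.895 10.475 59.859
4 2.142 5.736 70.699
5 1.585 3.141 78.720
6 1.173 1.720 84.655
7 0.868 0.942 89.048
final: 89.048 3.212

Arc 1: start y=6.610, vy=23.800 → t=5.023, apex=34.932, x_land=25.417, impact vy=-26.432
  bounce: vy ← 0.74·26.432 = 19.560
Arc 2: start y=0.000, vy=19.560 → t=3.912, apex=19.129, x_land=45.212, impact vy=-19.560
  bounce: vy ← 0.74·19.560 = 14.474
Arc 3: start y=0.000, vy=14.474 → t=2.895, apex=10.475, x_land=59.859, impact vy=-14.474
  bounce: vy ← 0.74·14.474 = 10.711
Arc 4: start y=0.000, vy=10.711 → t=2.142, apex=5.736, x_land=70.699, impact vy=-10.711
  bounce: vy ← 0.74·10.711 = 7.926
Arc 5: start y=0.000, vy=7.926 → t=1.585, apex=3.141, x_land=78.720, impact vy=-7.926
  bounce: vy ← 0.74·7.926 = 5.865
Arc 6: start y=0.000, vy=5.865 → t=1.173, apex=1.720, x_land=84.655, impact vy=-5.865
  bounce: vy ← 0.74·5.865 = 4.340
Arc 7: start y=0.000, vy=4.340 → t=0.868, apex=0.942, x_land=89.048, impact vy=-4.340
  bounce: vy ← 0.74·4.340 = 3.212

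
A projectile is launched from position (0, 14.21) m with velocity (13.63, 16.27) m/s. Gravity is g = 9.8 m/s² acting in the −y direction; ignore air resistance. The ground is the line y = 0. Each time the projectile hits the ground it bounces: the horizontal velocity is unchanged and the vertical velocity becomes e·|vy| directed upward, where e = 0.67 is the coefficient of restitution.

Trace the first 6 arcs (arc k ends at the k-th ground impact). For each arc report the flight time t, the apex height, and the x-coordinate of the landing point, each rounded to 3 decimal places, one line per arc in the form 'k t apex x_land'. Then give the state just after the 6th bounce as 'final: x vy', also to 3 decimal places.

Arc 1: start y=14.210, vy=16.270 → t=4.038, apex=27.716, x_land=55.045, impact vy=-23.307
  bounce: vy ← 0.67·23.307 = 15.616
Arc 2: start y=0.000, vy=15.616 → t=3.187, apex=12.442, x_land=98.482, impact vy=-15.616
  bounce: vy ← 0.67·15.616 = 10.463
Arc 3: start y=0.000, vy=10.463 → t=2.135, apex=5.585, x_land=127.586, impact vy=-10.463
  bounce: vy ← 0.67·10.463 = 7.010
Arc 4: start y=0.000, vy=7.010 → t=1.431, apex=2.507, x_land=147.085, impact vy=-7.010
  bounce: vy ← 0.67·7.010 = 4.697
Arc 5: start y=0.000, vy=4.697 → t=0.959, apex=1.125, x_land=160.149, impact vy=-4.697
  bounce: vy ← 0.67·4.697 = 3.147
Arc 6: start y=0.000, vy=3.147 → t=0.642, apex=0.505, x_land=168.902, impact vy=-3.147
  bounce: vy ← 0.67·3.147 = 2.108

1 4.038 27.716 55.045
2 3.187 12.442 98.482
3 2.135 5.585 127.586
4 1.431 2.507 147.085
5 0.959 1.125 160.149
6 0.642 0.505 168.902
final: 168.902 2.108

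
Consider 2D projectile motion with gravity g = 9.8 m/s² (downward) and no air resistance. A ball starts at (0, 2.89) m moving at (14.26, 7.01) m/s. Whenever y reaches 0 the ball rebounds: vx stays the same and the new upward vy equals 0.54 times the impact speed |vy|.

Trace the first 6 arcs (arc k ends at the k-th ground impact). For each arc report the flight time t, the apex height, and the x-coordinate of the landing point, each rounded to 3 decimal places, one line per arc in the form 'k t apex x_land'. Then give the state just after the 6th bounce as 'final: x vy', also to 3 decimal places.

1 1.765 5.397 25.166
2 1.133 1.574 41.329
3 0.612 0.459 50.058
4 0.331 0.134 54.771
5 0.178 0.039 57.316
6 0.096 0.011 58.690
final: 58.690 0.255

Arc 1: start y=2.890, vy=7.010 → t=1.765, apex=5.397, x_land=25.166, impact vy=-10.285
  bounce: vy ← 0.54·10.285 = 5.554
Arc 2: start y=0.000, vy=5.554 → t=1.133, apex=1.574, x_land=41.329, impact vy=-5.554
  bounce: vy ← 0.54·5.554 = 2.999
Arc 3: start y=0.000, vy=2.999 → t=0.612, apex=0.459, x_land=50.058, impact vy=-2.999
  bounce: vy ← 0.54·2.999 = 1.620
Arc 4: start y=0.000, vy=1.620 → t=0.331, apex=0.134, x_land=54.771, impact vy=-1.620
  bounce: vy ← 0.54·1.620 = 0.875
Arc 5: start y=0.000, vy=0.875 → t=0.178, apex=0.039, x_land=57.316, impact vy=-0.875
  bounce: vy ← 0.54·0.875 = 0.472
Arc 6: start y=0.000, vy=0.472 → t=0.096, apex=0.011, x_land=58.690, impact vy=-0.472
  bounce: vy ← 0.54·0.472 = 0.255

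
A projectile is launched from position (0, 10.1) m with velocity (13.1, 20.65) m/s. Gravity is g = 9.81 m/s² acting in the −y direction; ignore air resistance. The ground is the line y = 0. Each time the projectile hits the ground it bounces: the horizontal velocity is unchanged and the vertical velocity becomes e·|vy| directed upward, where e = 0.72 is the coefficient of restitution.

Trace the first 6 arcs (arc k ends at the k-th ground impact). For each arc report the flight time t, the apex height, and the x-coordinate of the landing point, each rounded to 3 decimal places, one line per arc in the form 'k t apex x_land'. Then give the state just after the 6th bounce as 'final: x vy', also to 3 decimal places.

Arc 1: start y=10.100, vy=20.650 → t=4.653, apex=31.834, x_land=60.949, impact vy=-24.992
  bounce: vy ← 0.72·24.992 = 17.994
Arc 2: start y=0.000, vy=17.994 → t=3.669, apex=16.503, x_land=109.006, impact vy=-17.994
  bounce: vy ← 0.72·17.994 = 12.956
Arc 3: start y=0.000, vy=12.956 → t=2.641, apex=8.555, x_land=143.607, impact vy=-12.956
  bounce: vy ← 0.72·12.956 = 9.328
Arc 4: start y=0.000, vy=9.328 → t=1.902, apex=4.435, x_land=168.520, impact vy=-9.328
  bounce: vy ← 0.72·9.328 = 6.716
Arc 5: start y=0.000, vy=6.716 → t=1.369, apex=2.299, x_land=186.458, impact vy=-6.716
  bounce: vy ← 0.72·6.716 = 4.836
Arc 6: start y=0.000, vy=4.836 → t=0.986, apex=1.192, x_land=199.373, impact vy=-4.836
  bounce: vy ← 0.72·4.836 = 3.482

1 4.653 31.834 60.949
2 3.669 16.503 109.006
3 2.641 8.555 143.607
4 1.902 4.435 168.520
5 1.369 2.299 186.458
6 0.986 1.192 199.373
final: 199.373 3.482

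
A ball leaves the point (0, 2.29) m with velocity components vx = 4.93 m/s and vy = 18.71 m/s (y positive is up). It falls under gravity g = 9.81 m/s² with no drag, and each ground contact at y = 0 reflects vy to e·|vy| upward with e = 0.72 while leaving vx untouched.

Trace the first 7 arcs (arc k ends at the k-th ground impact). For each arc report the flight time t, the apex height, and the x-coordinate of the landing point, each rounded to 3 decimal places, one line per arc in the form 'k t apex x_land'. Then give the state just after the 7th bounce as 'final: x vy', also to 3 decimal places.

1 3.933 20.132 19.391
2 2.917 10.437 33.773
3 2.100 5.410 44.129
4 1.512 2.805 51.584
5 1.089 1.454 56.953
6 0.784 0.754 60.818
7 0.564 0.391 63.601
final: 63.601 1.994

Arc 1: start y=2.290, vy=18.710 → t=3.933, apex=20.132, x_land=19.391, impact vy=-19.874
  bounce: vy ← 0.72·19.874 = 14.310
Arc 2: start y=0.000, vy=14.310 → t=2.917, apex=10.437, x_land=33.773, impact vy=-14.310
  bounce: vy ← 0.72·14.310 = 10.303
Arc 3: start y=0.000, vy=10.303 → t=2.100, apex=5.410, x_land=44.129, impact vy=-10.303
  bounce: vy ← 0.72·10.303 = 7.418
Arc 4: start y=0.000, vy=7.418 → t=1.512, apex=2.805, x_land=51.584, impact vy=-7.418
  bounce: vy ← 0.72·7.418 = 5.341
Arc 5: start y=0.000, vy=5.341 → t=1.089, apex=1.454, x_land=56.953, impact vy=-5.341
  bounce: vy ← 0.72·5.341 = 3.846
Arc 6: start y=0.000, vy=3.846 → t=0.784, apex=0.754, x_land=60.818, impact vy=-3.846
  bounce: vy ← 0.72·3.846 = 2.769
Arc 7: start y=0.000, vy=2.769 → t=0.564, apex=0.391, x_land=63.601, impact vy=-2.769
  bounce: vy ← 0.72·2.769 = 1.994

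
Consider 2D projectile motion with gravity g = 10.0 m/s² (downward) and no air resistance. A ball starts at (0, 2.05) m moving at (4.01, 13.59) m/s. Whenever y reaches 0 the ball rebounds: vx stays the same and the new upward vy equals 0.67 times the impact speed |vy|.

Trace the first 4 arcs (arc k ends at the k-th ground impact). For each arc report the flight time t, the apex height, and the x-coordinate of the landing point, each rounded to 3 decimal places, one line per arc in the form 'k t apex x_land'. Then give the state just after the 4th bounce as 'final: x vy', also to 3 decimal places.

Arc 1: start y=2.050, vy=13.590 → t=2.861, apex=11.284, x_land=11.474, impact vy=-15.023
  bounce: vy ← 0.67·15.023 = 10.065
Arc 2: start y=0.000, vy=10.065 → t=2.013, apex=5.066, x_land=19.546, impact vy=-10.065
  bounce: vy ← 0.67·10.065 = 6.744
Arc 3: start y=0.000, vy=6.744 → t=1.349, apex=2.274, x_land=24.955, impact vy=-6.744
  bounce: vy ← 0.67·6.744 = 4.518
Arc 4: start y=0.000, vy=4.518 → t=0.904, apex=1.021, x_land=28.578, impact vy=-4.518
  bounce: vy ← 0.67·4.518 = 3.027

1 2.861 11.284 11.474
2 2.013 5.066 19.546
3 1.349 2.274 24.955
4 0.904 1.021 28.578
final: 28.578 3.027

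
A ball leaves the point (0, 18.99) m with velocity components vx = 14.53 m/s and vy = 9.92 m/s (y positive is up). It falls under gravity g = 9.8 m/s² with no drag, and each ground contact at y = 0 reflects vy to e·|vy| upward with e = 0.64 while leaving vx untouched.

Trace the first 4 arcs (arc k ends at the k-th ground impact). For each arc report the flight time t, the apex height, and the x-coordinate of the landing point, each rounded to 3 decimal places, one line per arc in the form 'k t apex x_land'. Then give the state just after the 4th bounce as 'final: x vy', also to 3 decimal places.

Arc 1: start y=18.990, vy=9.920 → t=3.226, apex=24.011, x_land=46.872, impact vy=-21.694
  bounce: vy ← 0.64·21.694 = 13.884
Arc 2: start y=0.000, vy=13.884 → t=2.833, apex=9.835, x_land=88.042, impact vy=-13.884
  bounce: vy ← 0.64·13.884 = 8.886
Arc 3: start y=0.000, vy=8.886 → t=1.813, apex=4.028, x_land=114.391, impact vy=-8.886
  bounce: vy ← 0.64·8.886 = 5.687
Arc 4: start y=0.000, vy=5.687 → t=1.161, apex=1.650, x_land=131.254, impact vy=-5.687
  bounce: vy ← 0.64·5.687 = 3.640

1 3.226 24.011 46.872
2 2.833 9.835 88.042
3 1.813 4.028 114.391
4 1.161 1.650 131.254
final: 131.254 3.640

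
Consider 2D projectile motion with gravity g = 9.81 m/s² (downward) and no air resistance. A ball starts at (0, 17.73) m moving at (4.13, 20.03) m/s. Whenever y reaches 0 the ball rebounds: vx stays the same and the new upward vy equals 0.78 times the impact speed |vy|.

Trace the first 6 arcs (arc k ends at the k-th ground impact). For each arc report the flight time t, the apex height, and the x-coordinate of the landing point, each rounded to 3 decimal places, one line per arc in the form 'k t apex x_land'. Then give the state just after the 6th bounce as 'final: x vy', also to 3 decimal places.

Arc 1: start y=17.730, vy=20.030 → t=4.832, apex=38.179, x_land=19.955, impact vy=-27.369
  bounce: vy ← 0.78·27.369 = 21.348
Arc 2: start y=0.000, vy=21.348 → t=4.352, apex=23.228, x_land=37.930, impact vy=-21.348
  bounce: vy ← 0.78·21.348 = 16.651
Arc 3: start y=0.000, vy=16.651 → t=3.395, apex=14.132, x_land=51.950, impact vy=-16.651
  bounce: vy ← 0.78·16.651 = 12.988
Arc 4: start y=0.000, vy=12.988 → t=2.648, apex=8.598, x_land=62.886, impact vy=-12.988
  bounce: vy ← 0.78·12.988 = 10.131
Arc 5: start y=0.000, vy=10.131 → t=2.065, apex=5.231, x_land=71.416, impact vy=-10.131
  bounce: vy ← 0.78·10.131 = 7.902
Arc 6: start y=0.000, vy=7.902 → t=1.611, apex=3.182, x_land=78.069, impact vy=-7.902
  bounce: vy ← 0.78·7.902 = 6.163

1 4.832 38.179 19.955
2 4.352 23.228 37.930
3 3.395 14.132 51.950
4 2.648 8.598 62.886
5 2.065 5.231 71.416
6 1.611 3.182 78.069
final: 78.069 6.163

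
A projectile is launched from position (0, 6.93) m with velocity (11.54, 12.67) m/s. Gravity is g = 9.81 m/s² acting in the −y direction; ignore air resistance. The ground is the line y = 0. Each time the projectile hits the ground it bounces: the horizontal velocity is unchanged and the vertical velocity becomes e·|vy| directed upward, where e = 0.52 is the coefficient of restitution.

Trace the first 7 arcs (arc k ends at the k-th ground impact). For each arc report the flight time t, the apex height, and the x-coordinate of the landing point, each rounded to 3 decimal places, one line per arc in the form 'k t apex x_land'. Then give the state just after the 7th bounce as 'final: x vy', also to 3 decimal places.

1 3.047 15.112 35.160
2 1.825 4.086 56.226
3 0.949 1.105 67.180
4 0.494 0.299 72.876
5 0.257 0.081 75.838
6 0.133 0.022 77.379
7 0.069 0.006 78.180
final: 78.180 0.177

Arc 1: start y=6.930, vy=12.670 → t=3.047, apex=15.112, x_land=35.160, impact vy=-17.219
  bounce: vy ← 0.52·17.219 = 8.954
Arc 2: start y=0.000, vy=8.954 → t=1.825, apex=4.086, x_land=56.226, impact vy=-8.954
  bounce: vy ← 0.52·8.954 = 4.656
Arc 3: start y=0.000, vy=4.656 → t=0.949, apex=1.105, x_land=67.180, impact vy=-4.656
  bounce: vy ← 0.52·4.656 = 2.421
Arc 4: start y=0.000, vy=2.421 → t=0.494, apex=0.299, x_land=72.876, impact vy=-2.421
  bounce: vy ← 0.52·2.421 = 1.259
Arc 5: start y=0.000, vy=1.259 → t=0.257, apex=0.081, x_land=75.838, impact vy=-1.259
  bounce: vy ← 0.52·1.259 = 0.655
Arc 6: start y=0.000, vy=0.655 → t=0.133, apex=0.022, x_land=77.379, impact vy=-0.655
  bounce: vy ← 0.52·0.655 = 0.340
Arc 7: start y=0.000, vy=0.340 → t=0.069, apex=0.006, x_land=78.180, impact vy=-0.340
  bounce: vy ← 0.52·0.340 = 0.177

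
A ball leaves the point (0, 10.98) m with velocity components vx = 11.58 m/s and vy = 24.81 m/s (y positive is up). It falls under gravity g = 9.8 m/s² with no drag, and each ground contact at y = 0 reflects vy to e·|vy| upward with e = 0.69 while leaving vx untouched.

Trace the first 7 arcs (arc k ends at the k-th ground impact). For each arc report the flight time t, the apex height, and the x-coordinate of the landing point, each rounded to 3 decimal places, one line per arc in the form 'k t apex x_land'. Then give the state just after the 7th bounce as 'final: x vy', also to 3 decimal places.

Arc 1: start y=10.980, vy=24.810 → t=5.473, apex=42.385, x_land=63.374, impact vy=-28.823
  bounce: vy ← 0.69·28.823 = 19.888
Arc 2: start y=0.000, vy=19.888 → t=4.059, apex=20.179, x_land=110.374, impact vy=-19.888
  bounce: vy ← 0.69·19.888 = 13.722
Arc 3: start y=0.000, vy=13.722 → t=2.801, apex=9.607, x_land=142.804, impact vy=-13.722
  bounce: vy ← 0.69·13.722 = 9.468
Arc 4: start y=0.000, vy=9.468 → t=1.932, apex=4.574, x_land=165.180, impact vy=-9.468
  bounce: vy ← 0.69·9.468 = 6.533
Arc 5: start y=0.000, vy=6.533 → t=1.333, apex=2.178, x_land=180.620, impact vy=-6.533
  bounce: vy ← 0.69·6.533 = 4.508
Arc 6: start y=0.000, vy=4.508 → t=0.920, apex=1.037, x_land=191.273, impact vy=-4.508
  bounce: vy ← 0.69·4.508 = 3.110
Arc 7: start y=0.000, vy=3.110 → t=0.635, apex=0.494, x_land=198.624, impact vy=-3.110
  bounce: vy ← 0.69·3.110 = 2.146

1 5.473 42.385 63.374
2 4.059 20.179 110.374
3 2.801 9.607 142.804
4 1.932 4.574 165.180
5 1.333 2.178 180.620
6 0.920 1.037 191.273
7 0.635 0.494 198.624
final: 198.624 2.146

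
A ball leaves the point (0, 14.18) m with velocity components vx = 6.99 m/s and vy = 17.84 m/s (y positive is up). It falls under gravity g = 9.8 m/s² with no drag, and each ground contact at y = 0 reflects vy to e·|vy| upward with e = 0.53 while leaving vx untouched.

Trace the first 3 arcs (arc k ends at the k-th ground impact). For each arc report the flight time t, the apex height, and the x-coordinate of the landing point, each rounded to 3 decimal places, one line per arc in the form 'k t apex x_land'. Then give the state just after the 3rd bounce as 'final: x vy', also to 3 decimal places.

1 4.312 30.418 30.141
2 2.641 8.544 48.601
3 1.400 2.400 58.386
final: 58.386 3.635

Arc 1: start y=14.180, vy=17.840 → t=4.312, apex=30.418, x_land=30.141, impact vy=-24.417
  bounce: vy ← 0.53·24.417 = 12.941
Arc 2: start y=0.000, vy=12.941 → t=2.641, apex=8.544, x_land=48.601, impact vy=-12.941
  bounce: vy ← 0.53·12.941 = 6.859
Arc 3: start y=0.000, vy=6.859 → t=1.400, apex=2.400, x_land=58.386, impact vy=-6.859
  bounce: vy ← 0.53·6.859 = 3.635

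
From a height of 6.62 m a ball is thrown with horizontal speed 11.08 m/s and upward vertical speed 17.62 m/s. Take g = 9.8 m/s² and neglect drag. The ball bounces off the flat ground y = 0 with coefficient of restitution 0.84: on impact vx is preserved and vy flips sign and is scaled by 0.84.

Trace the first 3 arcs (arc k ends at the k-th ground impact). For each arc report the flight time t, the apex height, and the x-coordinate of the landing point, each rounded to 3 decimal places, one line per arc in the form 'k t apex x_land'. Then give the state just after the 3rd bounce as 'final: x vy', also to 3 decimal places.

1 3.939 22.460 43.643
2 3.597 15.848 83.496
3 3.021 11.182 116.972
final: 116.972 12.436

Arc 1: start y=6.620, vy=17.620 → t=3.939, apex=22.460, x_land=43.643, impact vy=-20.981
  bounce: vy ← 0.84·20.981 = 17.624
Arc 2: start y=0.000, vy=17.624 → t=3.597, apex=15.848, x_land=83.496, impact vy=-17.624
  bounce: vy ← 0.84·17.624 = 14.804
Arc 3: start y=0.000, vy=14.804 → t=3.021, apex=11.182, x_land=116.972, impact vy=-14.804
  bounce: vy ← 0.84·14.804 = 12.436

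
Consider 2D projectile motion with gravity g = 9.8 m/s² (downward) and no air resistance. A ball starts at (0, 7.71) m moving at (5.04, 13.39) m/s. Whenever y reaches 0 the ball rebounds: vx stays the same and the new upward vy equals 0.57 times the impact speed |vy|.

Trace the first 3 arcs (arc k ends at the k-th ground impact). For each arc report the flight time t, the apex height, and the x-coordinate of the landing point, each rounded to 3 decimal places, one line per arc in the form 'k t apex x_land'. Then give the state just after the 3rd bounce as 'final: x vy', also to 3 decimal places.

Arc 1: start y=7.710, vy=13.390 → t=3.221, apex=16.858, x_land=16.235, impact vy=-18.177
  bounce: vy ← 0.57·18.177 = 10.361
Arc 2: start y=0.000, vy=10.361 → t=2.114, apex=5.477, x_land=26.892, impact vy=-10.361
  bounce: vy ← 0.57·10.361 = 5.906
Arc 3: start y=0.000, vy=5.906 → t=1.205, apex=1.779, x_land=32.966, impact vy=-5.906
  bounce: vy ← 0.57·5.906 = 3.366

1 3.221 16.858 16.235
2 2.114 5.477 26.892
3 1.205 1.779 32.966
final: 32.966 3.366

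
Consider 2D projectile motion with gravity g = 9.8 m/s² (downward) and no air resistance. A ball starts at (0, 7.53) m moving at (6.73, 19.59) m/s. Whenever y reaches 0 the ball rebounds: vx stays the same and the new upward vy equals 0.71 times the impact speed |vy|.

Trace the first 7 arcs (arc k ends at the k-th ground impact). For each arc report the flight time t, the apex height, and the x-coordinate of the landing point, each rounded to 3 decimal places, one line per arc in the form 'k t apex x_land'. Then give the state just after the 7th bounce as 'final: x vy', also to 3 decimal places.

1 4.351 27.110 29.283
2 3.340 13.666 51.762
3 2.371 6.889 67.722
4 1.684 3.473 79.053
5 1.195 1.751 87.098
6 0.849 0.882 92.811
7 0.603 0.445 96.866
final: 96.866 2.097

Arc 1: start y=7.530, vy=19.590 → t=4.351, apex=27.110, x_land=29.283, impact vy=-23.051
  bounce: vy ← 0.71·23.051 = 16.366
Arc 2: start y=0.000, vy=16.366 → t=3.340, apex=13.666, x_land=51.762, impact vy=-16.366
  bounce: vy ← 0.71·16.366 = 11.620
Arc 3: start y=0.000, vy=11.620 → t=2.371, apex=6.889, x_land=67.722, impact vy=-11.620
  bounce: vy ← 0.71·11.620 = 8.250
Arc 4: start y=0.000, vy=8.250 → t=1.684, apex=3.473, x_land=79.053, impact vy=-8.250
  bounce: vy ← 0.71·8.250 = 5.858
Arc 5: start y=0.000, vy=5.858 → t=1.195, apex=1.751, x_land=87.098, impact vy=-5.858
  bounce: vy ← 0.71·5.858 = 4.159
Arc 6: start y=0.000, vy=4.159 → t=0.849, apex=0.882, x_land=92.811, impact vy=-4.159
  bounce: vy ← 0.71·4.159 = 2.953
Arc 7: start y=0.000, vy=2.953 → t=0.603, apex=0.445, x_land=96.866, impact vy=-2.953
  bounce: vy ← 0.71·2.953 = 2.097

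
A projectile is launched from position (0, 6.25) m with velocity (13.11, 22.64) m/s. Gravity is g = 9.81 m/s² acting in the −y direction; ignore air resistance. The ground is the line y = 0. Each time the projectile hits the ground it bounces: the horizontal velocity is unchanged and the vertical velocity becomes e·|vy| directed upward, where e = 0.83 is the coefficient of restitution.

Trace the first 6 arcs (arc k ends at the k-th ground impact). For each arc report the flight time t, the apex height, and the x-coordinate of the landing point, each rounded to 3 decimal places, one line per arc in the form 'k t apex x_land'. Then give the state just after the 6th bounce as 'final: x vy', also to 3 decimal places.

1 4.877 32.375 63.937
2 4.265 22.303 119.848
3 3.540 15.365 166.254
4 2.938 10.585 204.771
5 2.439 7.292 236.740
6 2.024 5.023 263.274
final: 263.274 8.240

Arc 1: start y=6.250, vy=22.640 → t=4.877, apex=32.375, x_land=63.937, impact vy=-25.203
  bounce: vy ← 0.83·25.203 = 20.919
Arc 2: start y=0.000, vy=20.919 → t=4.265, apex=22.303, x_land=119.848, impact vy=-20.919
  bounce: vy ← 0.83·20.919 = 17.362
Arc 3: start y=0.000, vy=17.362 → t=3.540, apex=15.365, x_land=166.254, impact vy=-17.362
  bounce: vy ← 0.83·17.362 = 14.411
Arc 4: start y=0.000, vy=14.411 → t=2.938, apex=10.585, x_land=204.771, impact vy=-14.411
  bounce: vy ← 0.83·14.411 = 11.961
Arc 5: start y=0.000, vy=11.961 → t=2.439, apex=7.292, x_land=236.740, impact vy=-11.961
  bounce: vy ← 0.83·11.961 = 9.928
Arc 6: start y=0.000, vy=9.928 → t=2.024, apex=5.023, x_land=263.274, impact vy=-9.928
  bounce: vy ← 0.83·9.928 = 8.240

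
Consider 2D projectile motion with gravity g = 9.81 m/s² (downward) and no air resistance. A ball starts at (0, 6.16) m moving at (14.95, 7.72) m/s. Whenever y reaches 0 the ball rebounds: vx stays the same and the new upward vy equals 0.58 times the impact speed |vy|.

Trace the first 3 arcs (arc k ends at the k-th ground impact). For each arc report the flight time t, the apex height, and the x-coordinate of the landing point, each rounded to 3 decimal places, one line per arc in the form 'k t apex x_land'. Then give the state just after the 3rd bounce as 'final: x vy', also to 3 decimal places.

1 2.156 9.198 32.237
2 1.588 3.094 55.984
3 0.921 1.041 69.758
final: 69.758 2.621

Arc 1: start y=6.160, vy=7.720 → t=2.156, apex=9.198, x_land=32.237, impact vy=-13.433
  bounce: vy ← 0.58·13.433 = 7.791
Arc 2: start y=0.000, vy=7.791 → t=1.588, apex=3.094, x_land=55.984, impact vy=-7.791
  bounce: vy ← 0.58·7.791 = 4.519
Arc 3: start y=0.000, vy=4.519 → t=0.921, apex=1.041, x_land=69.758, impact vy=-4.519
  bounce: vy ← 0.58·4.519 = 2.621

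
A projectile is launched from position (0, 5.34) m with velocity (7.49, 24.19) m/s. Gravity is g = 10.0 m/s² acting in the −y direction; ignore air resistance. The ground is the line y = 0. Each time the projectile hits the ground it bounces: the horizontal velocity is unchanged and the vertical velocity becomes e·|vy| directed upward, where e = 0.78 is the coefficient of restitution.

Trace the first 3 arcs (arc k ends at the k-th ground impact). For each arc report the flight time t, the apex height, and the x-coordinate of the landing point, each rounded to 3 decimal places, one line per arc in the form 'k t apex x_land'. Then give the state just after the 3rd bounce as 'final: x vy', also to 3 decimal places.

1 5.050 34.598 37.821
2 4.104 21.049 68.557
3 3.201 12.806 92.531
final: 92.531 12.483

Arc 1: start y=5.340, vy=24.190 → t=5.050, apex=34.598, x_land=37.821, impact vy=-26.305
  bounce: vy ← 0.78·26.305 = 20.518
Arc 2: start y=0.000, vy=20.518 → t=4.104, apex=21.049, x_land=68.557, impact vy=-20.518
  bounce: vy ← 0.78·20.518 = 16.004
Arc 3: start y=0.000, vy=16.004 → t=3.201, apex=12.806, x_land=92.531, impact vy=-16.004
  bounce: vy ← 0.78·16.004 = 12.483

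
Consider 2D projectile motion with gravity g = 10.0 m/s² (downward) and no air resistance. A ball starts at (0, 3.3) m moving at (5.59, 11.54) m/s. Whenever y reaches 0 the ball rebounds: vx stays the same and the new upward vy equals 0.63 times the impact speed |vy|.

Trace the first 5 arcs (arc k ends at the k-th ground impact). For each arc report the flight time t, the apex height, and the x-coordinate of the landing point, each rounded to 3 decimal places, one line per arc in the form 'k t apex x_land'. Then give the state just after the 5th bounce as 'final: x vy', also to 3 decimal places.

Arc 1: start y=3.300, vy=11.540 → t=2.565, apex=9.959, x_land=14.340, impact vy=-14.113
  bounce: vy ← 0.63·14.113 = 8.891
Arc 2: start y=0.000, vy=8.891 → t=1.778, apex=3.953, x_land=24.280, impact vy=-8.891
  bounce: vy ← 0.63·8.891 = 5.601
Arc 3: start y=0.000, vy=5.601 → t=1.120, apex=1.569, x_land=30.542, impact vy=-5.601
  bounce: vy ← 0.63·5.601 = 3.529
Arc 4: start y=0.000, vy=3.529 → t=0.706, apex=0.623, x_land=34.488, impact vy=-3.529
  bounce: vy ← 0.63·3.529 = 2.223
Arc 5: start y=0.000, vy=2.223 → t=0.445, apex=0.247, x_land=36.973, impact vy=-2.223
  bounce: vy ← 0.63·2.223 = 1.401

1 2.565 9.959 14.340
2 1.778 3.953 24.280
3 1.120 1.569 30.542
4 0.706 0.623 34.488
5 0.445 0.247 36.973
final: 36.973 1.401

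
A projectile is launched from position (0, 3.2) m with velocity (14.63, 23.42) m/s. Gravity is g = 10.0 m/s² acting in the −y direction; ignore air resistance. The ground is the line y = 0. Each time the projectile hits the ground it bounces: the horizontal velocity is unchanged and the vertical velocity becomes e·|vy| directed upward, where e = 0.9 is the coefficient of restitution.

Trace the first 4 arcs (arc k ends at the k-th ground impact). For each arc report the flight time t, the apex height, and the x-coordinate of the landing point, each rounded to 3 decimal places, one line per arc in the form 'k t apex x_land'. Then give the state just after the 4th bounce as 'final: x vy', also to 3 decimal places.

1 4.817 30.625 70.471
2 4.455 24.806 135.644
3 4.009 20.093 194.300
4 3.608 16.275 247.090
final: 247.090 16.238

Arc 1: start y=3.200, vy=23.420 → t=4.817, apex=30.625, x_land=70.471, impact vy=-24.749
  bounce: vy ← 0.9·24.749 = 22.274
Arc 2: start y=0.000, vy=22.274 → t=4.455, apex=24.806, x_land=135.644, impact vy=-22.274
  bounce: vy ← 0.9·22.274 = 20.046
Arc 3: start y=0.000, vy=20.046 → t=4.009, apex=20.093, x_land=194.300, impact vy=-20.046
  bounce: vy ← 0.9·20.046 = 18.042
Arc 4: start y=0.000, vy=18.042 → t=3.608, apex=16.275, x_land=247.090, impact vy=-18.042
  bounce: vy ← 0.9·18.042 = 16.238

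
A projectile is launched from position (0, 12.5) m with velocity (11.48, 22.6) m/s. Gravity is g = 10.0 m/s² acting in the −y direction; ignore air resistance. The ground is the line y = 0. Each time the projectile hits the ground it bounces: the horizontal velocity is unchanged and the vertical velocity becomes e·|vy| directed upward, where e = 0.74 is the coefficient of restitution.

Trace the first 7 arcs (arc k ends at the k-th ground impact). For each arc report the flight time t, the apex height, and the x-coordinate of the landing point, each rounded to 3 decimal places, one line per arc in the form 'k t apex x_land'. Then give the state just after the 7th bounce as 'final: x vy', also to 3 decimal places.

1 5.018 38.038 57.609
2 4.082 20.830 104.472
3 3.021 11.406 139.150
4 2.235 6.246 164.812
5 1.654 3.420 183.802
6 1.224 1.873 197.854
7 0.906 1.026 208.253
final: 208.253 3.352

Arc 1: start y=12.500, vy=22.600 → t=5.018, apex=38.038, x_land=57.609, impact vy=-27.582
  bounce: vy ← 0.74·27.582 = 20.411
Arc 2: start y=0.000, vy=20.411 → t=4.082, apex=20.830, x_land=104.472, impact vy=-20.411
  bounce: vy ← 0.74·20.411 = 15.104
Arc 3: start y=0.000, vy=15.104 → t=3.021, apex=11.406, x_land=139.150, impact vy=-15.104
  bounce: vy ← 0.74·15.104 = 11.177
Arc 4: start y=0.000, vy=11.177 → t=2.235, apex=6.246, x_land=164.812, impact vy=-11.177
  bounce: vy ← 0.74·11.177 = 8.271
Arc 5: start y=0.000, vy=8.271 → t=1.654, apex=3.420, x_land=183.802, impact vy=-8.271
  bounce: vy ← 0.74·8.271 = 6.120
Arc 6: start y=0.000, vy=6.120 → t=1.224, apex=1.873, x_land=197.854, impact vy=-6.120
  bounce: vy ← 0.74·6.120 = 4.529
Arc 7: start y=0.000, vy=4.529 → t=0.906, apex=1.026, x_land=208.253, impact vy=-4.529
  bounce: vy ← 0.74·4.529 = 3.352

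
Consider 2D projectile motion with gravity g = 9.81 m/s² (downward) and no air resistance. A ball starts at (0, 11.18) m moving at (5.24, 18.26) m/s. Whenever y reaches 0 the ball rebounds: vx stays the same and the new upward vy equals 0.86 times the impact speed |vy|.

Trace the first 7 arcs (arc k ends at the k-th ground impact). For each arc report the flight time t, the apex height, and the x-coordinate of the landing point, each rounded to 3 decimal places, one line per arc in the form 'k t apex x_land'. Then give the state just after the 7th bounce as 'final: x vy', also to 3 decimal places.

Arc 1: start y=11.180, vy=18.260 → t=4.258, apex=28.174, x_land=22.312, impact vy=-23.511
  bounce: vy ← 0.86·23.511 = 20.220
Arc 2: start y=0.000, vy=20.220 → t=4.122, apex=20.838, x_land=43.913, impact vy=-20.220
  bounce: vy ← 0.86·20.220 = 17.389
Arc 3: start y=0.000, vy=17.389 → t=3.545, apex=15.412, x_land=62.489, impact vy=-17.389
  bounce: vy ← 0.86·17.389 = 14.954
Arc 4: start y=0.000, vy=14.954 → t=3.049, apex=11.398, x_land=78.465, impact vy=-14.954
  bounce: vy ← 0.86·14.954 = 12.861
Arc 5: start y=0.000, vy=12.861 → t=2.622, apex=8.430, x_land=92.204, impact vy=-12.861
  bounce: vy ← 0.86·12.861 = 11.060
Arc 6: start y=0.000, vy=11.060 → t=2.255, apex=6.235, x_land=104.020, impact vy=-11.060
  bounce: vy ← 0.86·11.060 = 9.512
Arc 7: start y=0.000, vy=9.512 → t=1.939, apex=4.611, x_land=114.182, impact vy=-9.512
  bounce: vy ← 0.86·9.512 = 8.180

1 4.258 28.174 22.312
2 4.122 20.838 43.913
3 3.545 15.412 62.489
4 3.049 11.398 78.465
5 2.622 8.430 92.204
6 2.255 6.235 104.020
7 1.939 4.611 114.182
final: 114.182 8.180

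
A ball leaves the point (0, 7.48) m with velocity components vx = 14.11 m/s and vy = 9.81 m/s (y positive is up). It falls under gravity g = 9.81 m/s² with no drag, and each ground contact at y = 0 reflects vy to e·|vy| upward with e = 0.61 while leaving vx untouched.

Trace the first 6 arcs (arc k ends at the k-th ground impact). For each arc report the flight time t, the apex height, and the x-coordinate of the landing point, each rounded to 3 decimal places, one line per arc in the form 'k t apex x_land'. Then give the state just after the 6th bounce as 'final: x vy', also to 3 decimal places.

Arc 1: start y=7.480, vy=9.810 → t=2.589, apex=12.385, x_land=36.531, impact vy=-15.588
  bounce: vy ← 0.61·15.588 = 9.509
Arc 2: start y=0.000, vy=9.509 → t=1.939, apex=4.608, x_land=63.885, impact vy=-9.509
  bounce: vy ← 0.61·9.509 = 5.800
Arc 3: start y=0.000, vy=5.800 → t=1.183, apex=1.715, x_land=80.570, impact vy=-5.800
  bounce: vy ← 0.61·5.800 = 3.538
Arc 4: start y=0.000, vy=3.538 → t=0.721, apex=0.638, x_land=90.749, impact vy=-3.538
  bounce: vy ← 0.61·3.538 = 2.158
Arc 5: start y=0.000, vy=2.158 → t=0.440, apex=0.237, x_land=96.957, impact vy=-2.158
  bounce: vy ← 0.61·2.158 = 1.317
Arc 6: start y=0.000, vy=1.317 → t=0.268, apex=0.088, x_land=100.745, impact vy=-1.317
  bounce: vy ← 0.61·1.317 = 0.803

1 2.589 12.385 36.531
2 1.939 4.608 63.885
3 1.183 1.715 80.570
4 0.721 0.638 90.749
5 0.440 0.237 96.957
6 0.268 0.088 100.745
final: 100.745 0.803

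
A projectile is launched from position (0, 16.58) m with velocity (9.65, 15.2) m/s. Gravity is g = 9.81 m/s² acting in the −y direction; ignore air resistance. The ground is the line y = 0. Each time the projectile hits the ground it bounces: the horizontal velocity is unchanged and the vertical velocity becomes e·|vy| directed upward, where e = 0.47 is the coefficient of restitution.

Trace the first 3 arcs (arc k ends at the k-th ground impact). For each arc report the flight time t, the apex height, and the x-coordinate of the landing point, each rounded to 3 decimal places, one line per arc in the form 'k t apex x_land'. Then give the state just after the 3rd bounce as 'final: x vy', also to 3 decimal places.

1 3.954 28.356 38.154
2 2.260 6.264 59.964
3 1.062 1.384 70.215
final: 70.215 2.449

Arc 1: start y=16.580, vy=15.200 → t=3.954, apex=28.356, x_land=38.154, impact vy=-23.587
  bounce: vy ← 0.47·23.587 = 11.086
Arc 2: start y=0.000, vy=11.086 → t=2.260, apex=6.264, x_land=59.964, impact vy=-11.086
  bounce: vy ← 0.47·11.086 = 5.210
Arc 3: start y=0.000, vy=5.210 → t=1.062, apex=1.384, x_land=70.215, impact vy=-5.210
  bounce: vy ← 0.47·5.210 = 2.449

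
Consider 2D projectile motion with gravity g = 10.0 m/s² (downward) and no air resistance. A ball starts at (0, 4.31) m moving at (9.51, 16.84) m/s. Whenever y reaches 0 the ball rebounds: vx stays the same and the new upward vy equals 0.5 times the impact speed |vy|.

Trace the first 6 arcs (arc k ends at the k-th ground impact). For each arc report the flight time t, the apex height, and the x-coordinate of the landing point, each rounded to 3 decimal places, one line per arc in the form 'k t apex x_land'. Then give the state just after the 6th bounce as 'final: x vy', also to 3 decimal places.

1 3.607 18.489 34.302
2 1.923 4.622 52.590
3 0.961 1.156 61.734
4 0.481 0.289 66.306
5 0.240 0.072 68.592
6 0.120 0.018 69.735
final: 69.735 0.300

Arc 1: start y=4.310, vy=16.840 → t=3.607, apex=18.489, x_land=34.302, impact vy=-19.230
  bounce: vy ← 0.5·19.230 = 9.615
Arc 2: start y=0.000, vy=9.615 → t=1.923, apex=4.622, x_land=52.590, impact vy=-9.615
  bounce: vy ← 0.5·9.615 = 4.807
Arc 3: start y=0.000, vy=4.807 → t=0.961, apex=1.156, x_land=61.734, impact vy=-4.807
  bounce: vy ← 0.5·4.807 = 2.404
Arc 4: start y=0.000, vy=2.404 → t=0.481, apex=0.289, x_land=66.306, impact vy=-2.404
  bounce: vy ← 0.5·2.404 = 1.202
Arc 5: start y=0.000, vy=1.202 → t=0.240, apex=0.072, x_land=68.592, impact vy=-1.202
  bounce: vy ← 0.5·1.202 = 0.601
Arc 6: start y=0.000, vy=0.601 → t=0.120, apex=0.018, x_land=69.735, impact vy=-0.601
  bounce: vy ← 0.5·0.601 = 0.300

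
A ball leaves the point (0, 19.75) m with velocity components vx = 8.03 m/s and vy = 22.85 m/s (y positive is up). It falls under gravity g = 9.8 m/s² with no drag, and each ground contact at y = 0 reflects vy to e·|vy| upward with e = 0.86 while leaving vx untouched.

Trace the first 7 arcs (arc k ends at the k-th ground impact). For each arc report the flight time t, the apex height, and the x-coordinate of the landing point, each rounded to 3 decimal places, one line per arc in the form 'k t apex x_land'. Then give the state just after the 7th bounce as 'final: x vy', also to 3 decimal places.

Arc 1: start y=19.750, vy=22.850 → t=5.409, apex=46.389, x_land=43.430, impact vy=-30.153
  bounce: vy ← 0.86·30.153 = 25.932
Arc 2: start y=0.000, vy=25.932 → t=5.292, apex=34.309, x_land=85.927, impact vy=-25.932
  bounce: vy ← 0.86·25.932 = 22.301
Arc 3: start y=0.000, vy=22.301 → t=4.551, apex=25.375, x_land=122.474, impact vy=-22.301
  bounce: vy ← 0.86·22.301 = 19.179
Arc 4: start y=0.000, vy=19.179 → t=3.914, apex=18.767, x_land=153.904, impact vy=-19.179
  bounce: vy ← 0.86·19.179 = 16.494
Arc 5: start y=0.000, vy=16.494 → t=3.366, apex=13.880, x_land=180.934, impact vy=-16.494
  bounce: vy ← 0.86·16.494 = 14.185
Arc 6: start y=0.000, vy=14.185 → t=2.895, apex=10.266, x_land=204.180, impact vy=-14.185
  bounce: vy ← 0.86·14.185 = 12.199
Arc 7: start y=0.000, vy=12.199 → t=2.490, apex=7.593, x_land=224.172, impact vy=-12.199
  bounce: vy ← 0.86·12.199 = 10.491

1 5.409 46.389 43.430
2 5.292 34.309 85.927
3 4.551 25.375 122.474
4 3.914 18.767 153.904
5 3.366 13.880 180.934
6 2.895 10.266 204.180
7 2.490 7.593 224.172
final: 224.172 10.491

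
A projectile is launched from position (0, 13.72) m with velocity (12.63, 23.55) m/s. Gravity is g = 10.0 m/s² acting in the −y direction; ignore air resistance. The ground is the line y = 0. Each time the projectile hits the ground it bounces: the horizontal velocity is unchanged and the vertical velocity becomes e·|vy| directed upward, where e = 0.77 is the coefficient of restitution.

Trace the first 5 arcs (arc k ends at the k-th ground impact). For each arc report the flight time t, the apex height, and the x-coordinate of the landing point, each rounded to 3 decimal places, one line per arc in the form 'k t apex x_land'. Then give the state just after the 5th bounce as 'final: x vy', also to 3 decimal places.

Arc 1: start y=13.720, vy=23.550 → t=5.234, apex=41.450, x_land=66.108, impact vy=-28.792
  bounce: vy ← 0.77·28.792 = 22.170
Arc 2: start y=0.000, vy=22.170 → t=4.434, apex=24.576, x_land=122.110, impact vy=-22.170
  bounce: vy ← 0.77·22.170 = 17.071
Arc 3: start y=0.000, vy=17.071 → t=3.414, apex=14.571, x_land=165.232, impact vy=-17.071
  bounce: vy ← 0.77·17.071 = 13.145
Arc 4: start y=0.000, vy=13.145 → t=2.629, apex=8.639, x_land=198.435, impact vy=-13.145
  bounce: vy ← 0.77·13.145 = 10.121
Arc 5: start y=0.000, vy=10.121 → t=2.024, apex=5.122, x_land=224.002, impact vy=-10.121
  bounce: vy ← 0.77·10.121 = 7.793

1 5.234 41.450 66.108
2 4.434 24.576 122.110
3 3.414 14.571 165.232
4 2.629 8.639 198.435
5 2.024 5.122 224.002
final: 224.002 7.793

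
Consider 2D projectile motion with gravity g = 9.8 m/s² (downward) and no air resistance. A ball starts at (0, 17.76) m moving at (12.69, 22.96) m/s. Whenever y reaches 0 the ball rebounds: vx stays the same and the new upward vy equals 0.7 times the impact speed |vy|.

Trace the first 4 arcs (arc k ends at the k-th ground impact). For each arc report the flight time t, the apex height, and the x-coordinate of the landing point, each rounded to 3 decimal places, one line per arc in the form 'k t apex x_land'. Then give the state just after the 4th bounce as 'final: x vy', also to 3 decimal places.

Arc 1: start y=17.760, vy=22.960 → t=5.362, apex=44.656, x_land=68.040, impact vy=-29.585
  bounce: vy ← 0.7·29.585 = 20.709
Arc 2: start y=0.000, vy=20.709 → t=4.226, apex=21.881, x_land=121.673, impact vy=-20.709
  bounce: vy ← 0.7·20.709 = 14.497
Arc 3: start y=0.000, vy=14.497 → t=2.958, apex=10.722, x_land=159.216, impact vy=-14.497
  bounce: vy ← 0.7·14.497 = 10.148
Arc 4: start y=0.000, vy=10.148 → t=2.071, apex=5.254, x_land=185.496, impact vy=-10.148
  bounce: vy ← 0.7·10.148 = 7.103

1 5.362 44.656 68.040
2 4.226 21.881 121.673
3 2.958 10.722 159.216
4 2.071 5.254 185.496
final: 185.496 7.103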